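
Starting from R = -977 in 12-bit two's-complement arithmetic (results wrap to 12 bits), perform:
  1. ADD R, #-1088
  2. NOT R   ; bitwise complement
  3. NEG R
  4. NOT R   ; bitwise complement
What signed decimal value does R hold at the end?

-2033

Start: R = -977 = 110000101111.
R = -977 + (-1088) = -2065; wraps to 2031 = 011111101111
R = NOT 011111101111 = 100000010000 = -2032
R = −(-2032) = 2032 = 011111110000
R = NOT 011111110000 = 100000001111 = -2033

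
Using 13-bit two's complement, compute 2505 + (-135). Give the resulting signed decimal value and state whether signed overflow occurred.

2505 → 0100111001001
-135 → 1111101111001
  0100111001001
+ 1111101111001
= 0100101000010  (discard carry-out 1)
Result 0100101000010: MSB = 0 → value 2370.
Addends have opposite signs, so signed overflow cannot occur.

2370; no overflow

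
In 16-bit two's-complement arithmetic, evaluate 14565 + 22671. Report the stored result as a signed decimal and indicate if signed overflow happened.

-28300; overflow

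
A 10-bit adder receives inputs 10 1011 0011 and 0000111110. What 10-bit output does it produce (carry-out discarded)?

1011110001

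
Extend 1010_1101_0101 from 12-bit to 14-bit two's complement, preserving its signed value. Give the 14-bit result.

MSB of 101011010101 is 1; replicate it into the new high bits.
11|101011010101 → 11101011010101 (still -1323).

11101011010101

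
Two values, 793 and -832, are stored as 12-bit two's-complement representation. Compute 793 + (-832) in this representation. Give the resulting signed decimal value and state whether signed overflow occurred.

-39; no overflow

793 → 001100011001
-832 → 110011000000
  001100011001
+ 110011000000
= 111111011001
Result 111111011001: MSB = 1 → 4057 − 4096 = -39.
Addends have opposite signs, so signed overflow cannot occur.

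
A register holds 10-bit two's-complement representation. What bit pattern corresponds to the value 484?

484 is non-negative, so write it directly in 10 bits: 0111100100.

0111100100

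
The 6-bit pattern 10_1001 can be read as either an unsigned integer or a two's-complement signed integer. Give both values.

unsigned = 41, signed = -23

Unsigned: 101001 = 41.
Signed: MSB=1 → 41 − 64 = -23.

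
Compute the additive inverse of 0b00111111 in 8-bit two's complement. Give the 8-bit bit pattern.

Invert: 11000000. Add 1: 11000001.
Check: 00111111 = 63, 11000001 = -63.

11000001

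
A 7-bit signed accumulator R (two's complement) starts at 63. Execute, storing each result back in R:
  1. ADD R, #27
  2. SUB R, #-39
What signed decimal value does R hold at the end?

Start: R = 63 = 0111111.
R = 63 + 27 = 90; wraps to -38 = 1011010
R = -38 − (-39) = 1 = 0000001

1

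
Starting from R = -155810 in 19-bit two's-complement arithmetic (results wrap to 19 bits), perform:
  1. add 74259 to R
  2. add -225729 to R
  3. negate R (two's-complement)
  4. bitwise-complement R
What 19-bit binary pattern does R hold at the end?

Start: R = -155810 = 1011001111101011110.
R = -155810 + 74259 = -81551 = 1101100000101110001
R = -81551 + (-225729) = -307280; wraps to 217008 = 0110100111110110000
R = −(217008) = -217008 = 1001011000001010000
R = NOT 1001011000001010000 = 0110100111110101111 = 217007

0110100111110101111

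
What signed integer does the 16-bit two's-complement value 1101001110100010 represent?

-11358

MSB is 1, so the value is negative.
Unsigned reading: 54178. Subtract 2^16 = 65536: 54178 − 65536 = -11358.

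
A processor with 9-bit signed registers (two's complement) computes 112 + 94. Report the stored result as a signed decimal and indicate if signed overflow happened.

206; no overflow

112 → 001110000
94 → 001011110
  001110000
+ 001011110
= 011001110
Result 011001110: MSB = 0 → value 206.
Both addends are non-negative and so is the stored result: no signed overflow.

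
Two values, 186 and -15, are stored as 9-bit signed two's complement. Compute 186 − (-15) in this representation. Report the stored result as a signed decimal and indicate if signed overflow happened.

201; no overflow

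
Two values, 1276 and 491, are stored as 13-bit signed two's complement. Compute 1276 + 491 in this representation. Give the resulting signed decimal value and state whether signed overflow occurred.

1276 → 0010011111100
491 → 0000111101011
  0010011111100
+ 0000111101011
= 0011011100111
Result 0011011100111: MSB = 0 → value 1767.
Both addends are non-negative and so is the stored result: no signed overflow.

1767; no overflow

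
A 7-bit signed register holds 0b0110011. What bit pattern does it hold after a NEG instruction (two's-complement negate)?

Invert: 1001100. Add 1: 1001101.
Check: 0110011 = 51, 1001101 = -51.

1001101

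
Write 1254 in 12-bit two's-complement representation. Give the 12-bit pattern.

010011100110

1254 is non-negative, so write it directly in 12 bits: 010011100110.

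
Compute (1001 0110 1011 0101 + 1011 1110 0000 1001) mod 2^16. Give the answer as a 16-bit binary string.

0101010010111110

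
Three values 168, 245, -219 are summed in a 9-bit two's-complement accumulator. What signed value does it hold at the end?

194

168 + 245 = 413 → wraps to -99 (110011101)
-99 + (-219) = -318 → wraps to 194 (011000010)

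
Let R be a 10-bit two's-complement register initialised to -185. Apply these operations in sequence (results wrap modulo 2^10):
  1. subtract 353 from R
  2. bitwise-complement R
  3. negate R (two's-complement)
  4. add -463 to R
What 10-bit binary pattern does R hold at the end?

Start: R = -185 = 1101000111.
R = -185 − 353 = -538; wraps to 486 = 0111100110
R = NOT 0111100110 = 1000011001 = -487
R = −(-487) = 487 = 0111100111
R = 487 + (-463) = 24 = 0000011000

0000011000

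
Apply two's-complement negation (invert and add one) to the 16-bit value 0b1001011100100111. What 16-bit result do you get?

0110100011011001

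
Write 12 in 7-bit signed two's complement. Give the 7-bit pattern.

0001100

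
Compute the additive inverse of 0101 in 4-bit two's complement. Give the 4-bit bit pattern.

1011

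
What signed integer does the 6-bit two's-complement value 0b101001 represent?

MSB is 1, so the value is negative.
Invert: 010110. Add 1: 010111 = 23. So the value is −23.

-23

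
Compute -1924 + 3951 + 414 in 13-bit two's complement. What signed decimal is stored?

-1924 + 3951 = 2027 (0011111101011)
2027 + 414 = 2441 (0100110001001)

2441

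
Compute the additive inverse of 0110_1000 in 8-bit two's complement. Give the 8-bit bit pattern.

10011000

Invert: 10010111. Add 1: 10011000.
Check: 01101000 = 104, 10011000 = -104.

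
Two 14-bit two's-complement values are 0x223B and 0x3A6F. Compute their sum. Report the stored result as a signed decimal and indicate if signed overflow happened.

7338; overflow

0x223B = 10001000111011 = -7621 (signed)
0x3A6F = 11101001101111 = -1425 (signed)
  10001000111011
+ 11101001101111
= 01110010101010  (discard carry-out 1)
Result 01110010101010: MSB = 0 → value 7338.
Both addends are negative but the stored result is non-negative: signed overflow. The true value -7621 + (-1425) = -9046 lies outside [-8192, 8191].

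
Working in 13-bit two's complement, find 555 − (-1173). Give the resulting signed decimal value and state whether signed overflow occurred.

1728; no overflow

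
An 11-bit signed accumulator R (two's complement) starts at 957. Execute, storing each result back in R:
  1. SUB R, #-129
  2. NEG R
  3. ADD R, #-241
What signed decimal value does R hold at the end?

721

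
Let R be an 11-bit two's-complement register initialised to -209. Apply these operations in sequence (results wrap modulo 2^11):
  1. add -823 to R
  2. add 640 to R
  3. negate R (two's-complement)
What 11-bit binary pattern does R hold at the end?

Start: R = -209 = 11100101111.
R = -209 + (-823) = -1032; wraps to 1016 = 01111111000
R = 1016 + 640 = 1656; wraps to -392 = 11001111000
R = −(-392) = 392 = 00110001000

00110001000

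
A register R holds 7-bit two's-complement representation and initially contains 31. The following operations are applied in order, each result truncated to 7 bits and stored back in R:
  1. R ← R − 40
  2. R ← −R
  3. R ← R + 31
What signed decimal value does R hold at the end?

40

Start: R = 31 = 0011111.
R = 31 − 40 = -9 = 1110111
R = −(-9) = 9 = 0001001
R = 9 + 31 = 40 = 0101000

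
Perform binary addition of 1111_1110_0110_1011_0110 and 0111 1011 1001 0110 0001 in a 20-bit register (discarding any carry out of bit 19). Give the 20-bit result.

01111010000000010111

  11111110011010110110
+ 01111011100101100001
= 01111010000000010111  (discard carry-out 1)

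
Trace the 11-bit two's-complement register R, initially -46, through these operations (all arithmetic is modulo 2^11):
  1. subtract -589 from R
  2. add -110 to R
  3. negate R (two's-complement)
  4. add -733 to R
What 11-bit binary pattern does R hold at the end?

Start: R = -46 = 11111010010.
R = -46 − (-589) = 543 = 01000011111
R = 543 + (-110) = 433 = 00110110001
R = −(433) = -433 = 11001001111
R = -433 + (-733) = -1166; wraps to 882 = 01101110010

01101110010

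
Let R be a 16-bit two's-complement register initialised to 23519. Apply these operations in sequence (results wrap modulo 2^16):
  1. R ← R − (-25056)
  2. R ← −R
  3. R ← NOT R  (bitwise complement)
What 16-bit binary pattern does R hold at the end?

Start: R = 23519 = 0101101111011111.
R = 23519 − (-25056) = 48575; wraps to -16961 = 1011110110111111
R = −(-16961) = 16961 = 0100001001000001
R = NOT 0100001001000001 = 1011110110111110 = -16962

1011110110111110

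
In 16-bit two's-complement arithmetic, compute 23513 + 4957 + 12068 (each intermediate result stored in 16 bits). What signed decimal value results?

-24998

23513 + 4957 = 28470 (0110111100110110)
28470 + 12068 = 40538 → wraps to -24998 (1001111001011010)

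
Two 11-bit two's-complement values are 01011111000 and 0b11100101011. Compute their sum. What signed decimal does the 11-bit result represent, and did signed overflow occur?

01011111000 = 760 (signed)
0b11100101011 → 11100101011 = -213 (signed)
  01011111000
+ 11100101011
= 01000100011  (discard carry-out 1)
Result 01000100011: MSB = 0 → value 547.
Addends have opposite signs, so signed overflow cannot occur.

547; no overflow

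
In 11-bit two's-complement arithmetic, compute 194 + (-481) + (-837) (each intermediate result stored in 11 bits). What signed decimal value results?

194 + (-481) = -287 (11011100001)
-287 + (-837) = -1124 → wraps to 924 (01110011100)

924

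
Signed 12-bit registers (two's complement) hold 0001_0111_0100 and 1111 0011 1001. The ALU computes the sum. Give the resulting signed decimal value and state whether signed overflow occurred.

0001_0111_0100 → 000101110100 = 372 (signed)
1111 0011 1001 → 111100111001 = -199 (signed)
  000101110100
+ 111100111001
= 000010101101  (discard carry-out 1)
Result 000010101101: MSB = 0 → value 173.
Addends have opposite signs, so signed overflow cannot occur.

173; no overflow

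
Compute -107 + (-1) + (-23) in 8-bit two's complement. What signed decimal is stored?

-107 + (-1) = -108 (10010100)
-108 + (-23) = -131 → wraps to 125 (01111101)

125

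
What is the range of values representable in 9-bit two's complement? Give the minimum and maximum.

Minimum: −2^8 = -256.
Maximum: 2^8 − 1 = 255.

min = -256, max = 255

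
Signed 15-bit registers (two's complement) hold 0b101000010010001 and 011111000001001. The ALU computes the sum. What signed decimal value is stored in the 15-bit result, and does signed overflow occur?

3738; no overflow

0b101000010010001 → 101000010010001 = -12143 (signed)
011111000001001 = 15881 (signed)
  101000010010001
+ 011111000001001
= 000111010011010  (discard carry-out 1)
Result 000111010011010: MSB = 0 → value 3738.
Addends have opposite signs, so signed overflow cannot occur.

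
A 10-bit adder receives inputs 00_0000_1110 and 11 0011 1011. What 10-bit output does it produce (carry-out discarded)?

1101001001

  0000001110
+ 1100111011
= 1101001001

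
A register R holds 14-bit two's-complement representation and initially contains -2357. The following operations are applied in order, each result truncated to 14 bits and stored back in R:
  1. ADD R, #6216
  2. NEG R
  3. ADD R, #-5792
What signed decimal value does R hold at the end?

6733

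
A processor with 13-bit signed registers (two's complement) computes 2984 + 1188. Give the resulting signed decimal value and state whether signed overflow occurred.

2984 → 0101110101000
1188 → 0010010100100
  0101110101000
+ 0010010100100
= 1000001001100
Result 1000001001100: MSB = 1 → 4172 − 8192 = -4020.
Both addends are non-negative but the stored result is negative: signed overflow. The true value 2984 + 1188 = 4172 lies outside [-4096, 4095].

-4020; overflow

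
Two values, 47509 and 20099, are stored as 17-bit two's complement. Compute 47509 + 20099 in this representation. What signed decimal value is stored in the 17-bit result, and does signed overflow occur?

-63464; overflow

47509 → 01011100110010101
20099 → 00100111010000011
  01011100110010101
+ 00100111010000011
= 10000100000011000
Result 10000100000011000: MSB = 1 → 67608 − 131072 = -63464.
Both addends are non-negative but the stored result is negative: signed overflow. The true value 47509 + 20099 = 67608 lies outside [-65536, 65535].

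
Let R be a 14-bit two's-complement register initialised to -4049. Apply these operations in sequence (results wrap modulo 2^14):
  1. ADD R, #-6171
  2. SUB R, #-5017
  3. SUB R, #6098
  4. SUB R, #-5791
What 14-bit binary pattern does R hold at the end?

Start: R = -4049 = 11000000101111.
R = -4049 + (-6171) = -10220; wraps to 6164 = 01100000010100
R = 6164 − (-5017) = 11181; wraps to -5203 = 10101110101101
R = -5203 − 6098 = -11301; wraps to 5083 = 01001111011011
R = 5083 − (-5791) = 10874; wraps to -5510 = 10101001111010

10101001111010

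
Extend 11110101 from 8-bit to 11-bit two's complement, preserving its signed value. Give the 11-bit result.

11111110101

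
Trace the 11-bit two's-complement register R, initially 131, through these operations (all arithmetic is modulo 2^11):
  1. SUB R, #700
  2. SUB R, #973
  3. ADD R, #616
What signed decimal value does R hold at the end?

Start: R = 131 = 00010000011.
R = 131 − 700 = -569 = 10111000111
R = -569 − 973 = -1542; wraps to 506 = 00111111010
R = 506 + 616 = 1122; wraps to -926 = 10001100010

-926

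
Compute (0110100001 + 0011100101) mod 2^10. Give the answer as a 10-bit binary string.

1010000110

  0110100001
+ 0011100101
= 1010000110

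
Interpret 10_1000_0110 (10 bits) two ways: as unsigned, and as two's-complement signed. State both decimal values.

unsigned = 646, signed = -378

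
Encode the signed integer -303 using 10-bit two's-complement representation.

|-303| = 303 = 0100101111 in 10 bits.
Invert the bits: 1011010000. Add 1: 1011010001.
Check: 1011010001 reads as 721 − 1024 = -303.

1011010001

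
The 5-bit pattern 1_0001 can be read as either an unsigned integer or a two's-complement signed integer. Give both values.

Unsigned: 10001 = 17.
Signed: MSB=1 → 17 − 32 = -15.

unsigned = 17, signed = -15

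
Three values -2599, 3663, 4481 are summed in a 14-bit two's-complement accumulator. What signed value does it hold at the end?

-2599 + 3663 = 1064 (00010000101000)
1064 + 4481 = 5545 (01010110101001)

5545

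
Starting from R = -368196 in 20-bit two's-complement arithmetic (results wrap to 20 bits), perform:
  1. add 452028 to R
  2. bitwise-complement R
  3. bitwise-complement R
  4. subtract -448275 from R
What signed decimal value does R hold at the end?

Start: R = -368196 = 10100110000110111100.
R = -368196 + 452028 = 83832 = 00010100011101111000
R = NOT 00010100011101111000 = 11101011100010000111 = -83833
R = NOT 11101011100010000111 = 00010100011101111000 = 83832
R = 83832 − (-448275) = 532107; wraps to -516469 = 10000001111010001011

-516469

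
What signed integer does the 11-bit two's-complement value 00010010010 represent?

146

MSB is 0, so the value is non-negative: 00010010010 = 146.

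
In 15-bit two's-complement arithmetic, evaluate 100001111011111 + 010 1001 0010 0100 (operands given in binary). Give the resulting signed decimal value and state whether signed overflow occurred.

-4861; no overflow

100001111011111 = -15393 (signed)
010 1001 0010 0100 → 010100100100100 = 10532 (signed)
  100001111011111
+ 010100100100100
= 110110100000011
Result 110110100000011: MSB = 1 → 27907 − 32768 = -4861.
Addends have opposite signs, so signed overflow cannot occur.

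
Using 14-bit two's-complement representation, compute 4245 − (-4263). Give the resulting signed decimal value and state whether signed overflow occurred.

-7876; overflow

4245 → 01000010010101
-4263 → 10111101011001
Subtract via negate-and-add: invert 10111101011001 + 1 = 01000010100111 (i.e. 4263).
  01000010010101
+ 01000010100111
= 10000100111100
Result 10000100111100: MSB = 1 → 8508 − 16384 = -7876.
Both addends (after negating the subtrahend) are non-negative but the stored result is negative: signed overflow. The true value 4245 − (-4263) = 8508 lies outside [-8192, 8191].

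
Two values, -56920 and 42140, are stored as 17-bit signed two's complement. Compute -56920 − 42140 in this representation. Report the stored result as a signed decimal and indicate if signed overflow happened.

32012; overflow

-56920 → 10010000110101000
42140 → 01010010010011100
Subtract via negate-and-add: invert 01010010010011100 + 1 = 10101101101100100 (i.e. -42140).
  10010000110101000
+ 10101101101100100
= 00111110100001100  (discard carry-out 1)
Result 00111110100001100: MSB = 0 → value 32012.
Both addends (after negating the subtrahend) are negative but the stored result is non-negative: signed overflow. The true value -56920 − 42140 = -99060 lies outside [-65536, 65535].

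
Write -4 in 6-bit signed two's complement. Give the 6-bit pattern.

|-4| = 4 = 000100 in 6 bits.
Invert the bits: 111011. Add 1: 111100.

111100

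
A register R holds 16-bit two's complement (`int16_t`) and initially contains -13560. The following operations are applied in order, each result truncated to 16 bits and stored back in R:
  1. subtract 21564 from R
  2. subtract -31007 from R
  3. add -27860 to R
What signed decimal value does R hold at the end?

-31977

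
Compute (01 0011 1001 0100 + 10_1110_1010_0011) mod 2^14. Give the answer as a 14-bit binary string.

00001000110111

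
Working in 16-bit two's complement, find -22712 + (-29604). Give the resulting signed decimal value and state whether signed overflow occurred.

-22712 → 1010011101001000
-29604 → 1000110001011100
  1010011101001000
+ 1000110001011100
= 0011001110100100  (discard carry-out 1)
Result 0011001110100100: MSB = 0 → value 13220.
Both addends are negative but the stored result is non-negative: signed overflow. The true value -22712 + (-29604) = -52316 lies outside [-32768, 32767].

13220; overflow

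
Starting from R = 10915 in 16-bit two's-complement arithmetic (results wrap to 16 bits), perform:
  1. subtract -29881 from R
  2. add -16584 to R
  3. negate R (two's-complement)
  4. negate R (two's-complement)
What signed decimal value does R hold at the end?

Start: R = 10915 = 0010101010100011.
R = 10915 − (-29881) = 40796; wraps to -24740 = 1001111101011100
R = -24740 + (-16584) = -41324; wraps to 24212 = 0101111010010100
R = −(24212) = -24212 = 1010000101101100
R = −(-24212) = 24212 = 0101111010010100

24212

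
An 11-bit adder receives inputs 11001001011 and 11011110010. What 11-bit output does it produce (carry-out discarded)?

  11001001011
+ 11011110010
= 10100111101  (discard carry-out 1)

10100111101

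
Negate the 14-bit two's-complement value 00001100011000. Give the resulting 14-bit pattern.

11110011101000

Invert: 11110011100111. Add 1: 11110011101000.
Check: 00001100011000 = 792, 11110011101000 = -792.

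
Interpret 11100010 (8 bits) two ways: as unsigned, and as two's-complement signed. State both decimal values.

Unsigned: 11100010 = 226.
Signed: MSB=1 → 226 − 256 = -30.

unsigned = 226, signed = -30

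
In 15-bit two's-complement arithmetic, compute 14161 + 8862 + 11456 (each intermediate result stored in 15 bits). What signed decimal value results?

14161 + 8862 = 23023 → wraps to -9745 (101100111101111)
-9745 + 11456 = 1711 (000011010101111)

1711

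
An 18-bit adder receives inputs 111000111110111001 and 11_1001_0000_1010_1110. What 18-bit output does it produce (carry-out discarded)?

110010000001100111

  111000111110111001
+ 111001000010101110
= 110010000001100111  (discard carry-out 1)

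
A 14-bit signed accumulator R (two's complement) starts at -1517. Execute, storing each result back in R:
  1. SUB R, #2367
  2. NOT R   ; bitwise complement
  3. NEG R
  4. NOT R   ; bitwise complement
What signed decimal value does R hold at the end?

3882

Start: R = -1517 = 11101000010011.
R = -1517 − 2367 = -3884 = 11000011010100
R = NOT 11000011010100 = 00111100101011 = 3883
R = −(3883) = -3883 = 11000011010101
R = NOT 11000011010101 = 00111100101010 = 3882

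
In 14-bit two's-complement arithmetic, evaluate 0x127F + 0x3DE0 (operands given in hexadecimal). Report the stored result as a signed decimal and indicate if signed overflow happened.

4191; no overflow

0x127F = 01001001111111 = 4735 (signed)
0x3DE0 = 11110111100000 = -544 (signed)
  01001001111111
+ 11110111100000
= 01000001011111  (discard carry-out 1)
Result 01000001011111: MSB = 0 → value 4191.
Addends have opposite signs, so signed overflow cannot occur.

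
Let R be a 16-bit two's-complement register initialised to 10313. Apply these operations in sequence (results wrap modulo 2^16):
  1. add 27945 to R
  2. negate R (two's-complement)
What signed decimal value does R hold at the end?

27278

Start: R = 10313 = 0010100001001001.
R = 10313 + 27945 = 38258; wraps to -27278 = 1001010101110010
R = −(-27278) = 27278 = 0110101010001110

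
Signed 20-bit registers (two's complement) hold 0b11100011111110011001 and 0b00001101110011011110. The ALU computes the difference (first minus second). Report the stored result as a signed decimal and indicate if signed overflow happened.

0b11100011111110011001 → 11100011111110011001 = -114791 (signed)
0b00001101110011011110 → 00001101110011011110 = 56542 (signed)
Subtract via negate-and-add: invert 00001101110011011110 + 1 = 11110010001100100010 (i.e. -56542).
  11100011111110011001
+ 11110010001100100010
= 11010110001010111011  (discard carry-out 1)
Result 11010110001010111011: MSB = 1 → 877243 − 1048576 = -171333.
Both addends (after negating the subtrahend) are negative and so is the stored result: no signed overflow.

-171333; no overflow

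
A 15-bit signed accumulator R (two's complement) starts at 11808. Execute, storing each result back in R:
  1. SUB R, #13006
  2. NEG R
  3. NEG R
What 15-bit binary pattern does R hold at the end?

Start: R = 11808 = 010111000100000.
R = 11808 − 13006 = -1198 = 111101101010010
R = −(-1198) = 1198 = 000010010101110
R = −(1198) = -1198 = 111101101010010

111101101010010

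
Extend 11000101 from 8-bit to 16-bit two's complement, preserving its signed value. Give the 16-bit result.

1111111111000101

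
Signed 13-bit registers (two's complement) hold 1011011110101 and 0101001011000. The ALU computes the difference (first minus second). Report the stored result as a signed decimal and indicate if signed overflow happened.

1011011110101 = -2315 (signed)
0101001011000 = 2648 (signed)
Subtract via negate-and-add: invert 0101001011000 + 1 = 1010110101000 (i.e. -2648).
  1011011110101
+ 1010110101000
= 0110010011101  (discard carry-out 1)
Result 0110010011101: MSB = 0 → value 3229.
Both addends (after negating the subtrahend) are negative but the stored result is non-negative: signed overflow. The true value -2315 − 2648 = -4963 lies outside [-4096, 4095].

3229; overflow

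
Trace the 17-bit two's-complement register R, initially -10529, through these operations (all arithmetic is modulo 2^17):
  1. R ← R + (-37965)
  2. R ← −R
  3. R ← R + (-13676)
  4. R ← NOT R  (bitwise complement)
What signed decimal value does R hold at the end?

Start: R = -10529 = 11101011011011111.
R = -10529 + (-37965) = -48494 = 10100001010010010
R = −(-48494) = 48494 = 01011110101101110
R = 48494 + (-13676) = 34818 = 01000100000000010
R = NOT 01000100000000010 = 10111011111111101 = -34819

-34819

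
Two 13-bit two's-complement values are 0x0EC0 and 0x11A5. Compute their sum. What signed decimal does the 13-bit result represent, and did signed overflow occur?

101; no overflow

0x0EC0 = 0111011000000 = 3776 (signed)
0x11A5 = 1000110100101 = -3675 (signed)
  0111011000000
+ 1000110100101
= 0000001100101  (discard carry-out 1)
Result 0000001100101: MSB = 0 → value 101.
Addends have opposite signs, so signed overflow cannot occur.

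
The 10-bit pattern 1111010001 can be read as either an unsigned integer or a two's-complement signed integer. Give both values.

unsigned = 977, signed = -47

Unsigned: 1111010001 = 977.
Signed: MSB=1 → 977 − 1024 = -47.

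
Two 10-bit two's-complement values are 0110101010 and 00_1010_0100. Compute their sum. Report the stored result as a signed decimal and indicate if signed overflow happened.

0110101010 = 426 (signed)
00_1010_0100 → 0010100100 = 164 (signed)
  0110101010
+ 0010100100
= 1001001110
Result 1001001110: MSB = 1 → 590 − 1024 = -434.
Both addends are non-negative but the stored result is negative: signed overflow. The true value 426 + 164 = 590 lies outside [-512, 511].

-434; overflow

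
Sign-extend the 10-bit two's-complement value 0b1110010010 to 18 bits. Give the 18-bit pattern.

111111111110010010

MSB of 1110010010 is 1; replicate it into the new high bits.
11111111|1110010010 → 111111111110010010 (still -110).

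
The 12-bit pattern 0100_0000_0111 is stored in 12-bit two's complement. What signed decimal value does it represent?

MSB is 0, so the value is non-negative: 010000000111 = 1031.

1031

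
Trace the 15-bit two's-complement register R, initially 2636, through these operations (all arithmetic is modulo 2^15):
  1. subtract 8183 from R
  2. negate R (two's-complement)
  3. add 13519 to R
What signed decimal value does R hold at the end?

-13702

Start: R = 2636 = 000101001001100.
R = 2636 − 8183 = -5547 = 110101001010101
R = −(-5547) = 5547 = 001010110101011
R = 5547 + 13519 = 19066; wraps to -13702 = 100101001111010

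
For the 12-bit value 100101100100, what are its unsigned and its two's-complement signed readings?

Unsigned: 100101100100 = 2404.
Signed: MSB=1 → 2404 − 4096 = -1692.

unsigned = 2404, signed = -1692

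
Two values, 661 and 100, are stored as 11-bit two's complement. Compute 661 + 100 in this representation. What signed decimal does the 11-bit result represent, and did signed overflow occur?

661 → 01010010101
100 → 00001100100
  01010010101
+ 00001100100
= 01011111001
Result 01011111001: MSB = 0 → value 761.
Both addends are non-negative and so is the stored result: no signed overflow.

761; no overflow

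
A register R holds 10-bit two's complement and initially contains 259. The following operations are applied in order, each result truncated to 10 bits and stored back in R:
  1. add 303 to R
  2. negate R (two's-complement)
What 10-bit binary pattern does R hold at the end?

0111001110

Start: R = 259 = 0100000011.
R = 259 + 303 = 562; wraps to -462 = 1000110010
R = −(-462) = 462 = 0111001110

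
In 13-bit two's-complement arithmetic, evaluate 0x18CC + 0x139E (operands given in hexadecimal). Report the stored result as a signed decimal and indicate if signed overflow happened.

0x18CC = 1100011001100 = -1844 (signed)
0x139E = 1001110011110 = -3170 (signed)
  1100011001100
+ 1001110011110
= 0110001101010  (discard carry-out 1)
Result 0110001101010: MSB = 0 → value 3178.
Both addends are negative but the stored result is non-negative: signed overflow. The true value -1844 + (-3170) = -5014 lies outside [-4096, 4095].

3178; overflow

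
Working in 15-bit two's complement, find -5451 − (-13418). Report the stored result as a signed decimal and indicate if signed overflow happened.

7967; no overflow

-5451 → 110101010110101
-13418 → 100101110010110
Subtract via negate-and-add: invert 100101110010110 + 1 = 011010001101010 (i.e. 13418).
  110101010110101
+ 011010001101010
= 001111100011111  (discard carry-out 1)
Result 001111100011111: MSB = 0 → value 7967.
Addends (after negating the subtrahend) have opposite signs, so signed overflow cannot occur.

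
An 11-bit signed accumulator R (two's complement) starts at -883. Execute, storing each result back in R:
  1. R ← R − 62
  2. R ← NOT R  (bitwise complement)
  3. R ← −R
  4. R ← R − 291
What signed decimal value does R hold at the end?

Start: R = -883 = 10010001101.
R = -883 − 62 = -945 = 10001001111
R = NOT 10001001111 = 01110110000 = 944
R = −(944) = -944 = 10001010000
R = -944 − 291 = -1235; wraps to 813 = 01100101101

813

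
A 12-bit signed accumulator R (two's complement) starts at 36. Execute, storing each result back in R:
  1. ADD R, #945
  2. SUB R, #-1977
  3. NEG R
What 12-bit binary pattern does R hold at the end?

Start: R = 36 = 000000100100.
R = 36 + 945 = 981 = 001111010101
R = 981 − (-1977) = 2958; wraps to -1138 = 101110001110
R = −(-1138) = 1138 = 010001110010

010001110010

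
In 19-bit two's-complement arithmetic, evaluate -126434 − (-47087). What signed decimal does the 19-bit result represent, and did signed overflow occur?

-126434 → 1100001001000011110
-47087 → 1110100100000010001
Subtract via negate-and-add: invert 1110100100000010001 + 1 = 0001011011111101111 (i.e. 47087).
  1100001001000011110
+ 0001011011111101111
= 1101100101000001101
Result 1101100101000001101: MSB = 1 → 444941 − 524288 = -79347.
Addends (after negating the subtrahend) have opposite signs, so signed overflow cannot occur.

-79347; no overflow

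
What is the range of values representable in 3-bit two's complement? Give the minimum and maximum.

min = -4, max = 3

Minimum: −2^2 = -4.
Maximum: 2^2 − 1 = 3.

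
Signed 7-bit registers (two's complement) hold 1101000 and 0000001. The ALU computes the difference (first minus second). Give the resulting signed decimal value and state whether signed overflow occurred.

-25; no overflow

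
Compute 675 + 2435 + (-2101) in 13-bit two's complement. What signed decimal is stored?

675 + 2435 = 3110 (0110000100110)
3110 + (-2101) = 1009 (0001111110001)

1009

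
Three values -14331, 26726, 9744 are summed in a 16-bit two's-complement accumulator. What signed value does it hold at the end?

-14331 + 26726 = 12395 (0011000001101011)
12395 + 9744 = 22139 (0101011001111011)

22139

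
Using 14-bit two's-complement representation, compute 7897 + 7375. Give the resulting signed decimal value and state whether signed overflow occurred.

-1112; overflow

7897 → 01111011011001
7375 → 01110011001111
  01111011011001
+ 01110011001111
= 11101110101000
Result 11101110101000: MSB = 1 → 15272 − 16384 = -1112.
Both addends are non-negative but the stored result is negative: signed overflow. The true value 7897 + 7375 = 15272 lies outside [-8192, 8191].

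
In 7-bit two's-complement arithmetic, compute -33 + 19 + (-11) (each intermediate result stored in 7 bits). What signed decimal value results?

-33 + 19 = -14 (1110010)
-14 + (-11) = -25 (1100111)

-25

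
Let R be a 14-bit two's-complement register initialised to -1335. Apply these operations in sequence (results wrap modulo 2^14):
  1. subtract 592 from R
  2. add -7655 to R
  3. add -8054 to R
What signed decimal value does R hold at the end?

Start: R = -1335 = 11101011001001.
R = -1335 − 592 = -1927 = 11100001111001
R = -1927 + (-7655) = -9582; wraps to 6802 = 01101010010010
R = 6802 + (-8054) = -1252 = 11101100011100

-1252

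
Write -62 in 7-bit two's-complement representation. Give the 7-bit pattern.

1000010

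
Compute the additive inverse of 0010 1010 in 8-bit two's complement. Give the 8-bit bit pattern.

11010110

Invert: 11010101. Add 1: 11010110.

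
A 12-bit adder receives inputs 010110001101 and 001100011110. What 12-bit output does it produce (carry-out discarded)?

100010101011

  010110001101
+ 001100011110
= 100010101011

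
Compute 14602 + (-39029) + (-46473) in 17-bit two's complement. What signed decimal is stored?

14602 + (-39029) = -24427 (11010000010010101)
-24427 + (-46473) = -70900 → wraps to 60172 (01110101100001100)

60172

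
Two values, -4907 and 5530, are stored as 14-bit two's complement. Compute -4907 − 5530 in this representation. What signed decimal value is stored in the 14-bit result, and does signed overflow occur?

5947; overflow

-4907 → 10110011010101
5530 → 01010110011010
Subtract via negate-and-add: invert 01010110011010 + 1 = 10101001100110 (i.e. -5530).
  10110011010101
+ 10101001100110
= 01011100111011  (discard carry-out 1)
Result 01011100111011: MSB = 0 → value 5947.
Both addends (after negating the subtrahend) are negative but the stored result is non-negative: signed overflow. The true value -4907 − 5530 = -10437 lies outside [-8192, 8191].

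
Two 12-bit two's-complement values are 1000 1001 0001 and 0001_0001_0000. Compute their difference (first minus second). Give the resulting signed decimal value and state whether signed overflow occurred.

1000 1001 0001 → 100010010001 = -1903 (signed)
0001_0001_0000 → 000100010000 = 272 (signed)
Subtract via negate-and-add: invert 000100010000 + 1 = 111011110000 (i.e. -272).
  100010010001
+ 111011110000
= 011110000001  (discard carry-out 1)
Result 011110000001: MSB = 0 → value 1921.
Both addends (after negating the subtrahend) are negative but the stored result is non-negative: signed overflow. The true value -1903 − 272 = -2175 lies outside [-2048, 2047].

1921; overflow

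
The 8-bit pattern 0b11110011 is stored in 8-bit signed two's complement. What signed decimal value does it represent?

-13

MSB is 1, so the value is negative.
Invert: 00001100. Add 1: 00001101 = 13. So the value is −13.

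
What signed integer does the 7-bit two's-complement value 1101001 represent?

MSB is 1, so the value is negative.
Invert: 0010110. Add 1: 0010111 = 23. So the value is −23.

-23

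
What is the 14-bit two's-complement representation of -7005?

10010010100011

|-7005| = 7005 = 01101101011101 in 14 bits.
Invert the bits: 10010010100010. Add 1: 10010010100011.
Check: 10010010100011 reads as 9379 − 16384 = -7005.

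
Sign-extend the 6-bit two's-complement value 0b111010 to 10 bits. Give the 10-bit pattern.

1111111010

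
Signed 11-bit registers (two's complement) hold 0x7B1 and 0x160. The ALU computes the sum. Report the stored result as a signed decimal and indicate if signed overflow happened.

0x7B1 = 11110110001 = -79 (signed)
0x160 = 00101100000 = 352 (signed)
  11110110001
+ 00101100000
= 00100010001  (discard carry-out 1)
Result 00100010001: MSB = 0 → value 273.
Addends have opposite signs, so signed overflow cannot occur.

273; no overflow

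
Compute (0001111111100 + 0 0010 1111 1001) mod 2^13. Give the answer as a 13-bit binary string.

  0001111111100
+ 0001011111001
= 0011011110101

0011011110101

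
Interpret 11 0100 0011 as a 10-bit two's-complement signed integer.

MSB is 1, so the value is negative.
Invert: 0010111100. Add 1: 0010111101 = 189. So the value is −189.

-189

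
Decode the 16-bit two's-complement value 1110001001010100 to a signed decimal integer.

-7596

MSB is 1, so the value is negative.
Unsigned reading: 57940. Subtract 2^16 = 65536: 57940 − 65536 = -7596.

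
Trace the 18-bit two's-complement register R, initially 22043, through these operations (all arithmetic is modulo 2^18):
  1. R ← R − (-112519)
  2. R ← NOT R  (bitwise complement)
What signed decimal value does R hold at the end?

127581

Start: R = 22043 = 000101011000011011.
R = 22043 − (-112519) = 134562; wraps to -127582 = 100000110110100010
R = NOT 100000110110100010 = 011111001001011101 = 127581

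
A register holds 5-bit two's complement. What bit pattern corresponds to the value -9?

|-9| = 9 = 01001 in 5 bits.
Invert the bits: 10110. Add 1: 10111.
Check: 10111 reads as 23 − 32 = -9.

10111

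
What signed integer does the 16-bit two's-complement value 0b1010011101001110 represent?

MSB is 1, so the value is negative.
Invert: 0101100010110001. Add 1: 0101100010110010 = 22706. So the value is −22706.

-22706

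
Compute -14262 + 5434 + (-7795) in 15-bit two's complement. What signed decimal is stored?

-14262 + 5434 = -8828 (101110110000100)
-8828 + (-7795) = -16623 → wraps to 16145 (011111100010001)

16145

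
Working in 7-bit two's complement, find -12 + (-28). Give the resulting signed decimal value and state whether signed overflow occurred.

-40; no overflow

-12 → 1110100
-28 → 1100100
  1110100
+ 1100100
= 1011000  (discard carry-out 1)
Result 1011000: MSB = 1 → 88 − 128 = -40.
Both addends are negative and so is the stored result: no signed overflow.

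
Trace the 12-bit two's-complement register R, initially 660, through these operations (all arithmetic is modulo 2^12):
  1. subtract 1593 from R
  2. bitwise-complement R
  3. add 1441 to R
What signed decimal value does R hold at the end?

Start: R = 660 = 001010010100.
R = 660 − 1593 = -933 = 110001011011
R = NOT 110001011011 = 001110100100 = 932
R = 932 + 1441 = 2373; wraps to -1723 = 100101000101

-1723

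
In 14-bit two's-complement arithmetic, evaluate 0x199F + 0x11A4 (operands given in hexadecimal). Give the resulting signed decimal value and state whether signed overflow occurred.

-5309; overflow

0x199F = 01100110011111 = 6559 (signed)
0x11A4 = 01000110100100 = 4516 (signed)
  01100110011111
+ 01000110100100
= 10101101000011
Result 10101101000011: MSB = 1 → 11075 − 16384 = -5309.
Both addends are non-negative but the stored result is negative: signed overflow. The true value 6559 + 4516 = 11075 lies outside [-8192, 8191].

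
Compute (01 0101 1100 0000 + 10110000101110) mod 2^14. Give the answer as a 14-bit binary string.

  01010111000000
+ 10110000101110
= 00000111101110  (discard carry-out 1)

00000111101110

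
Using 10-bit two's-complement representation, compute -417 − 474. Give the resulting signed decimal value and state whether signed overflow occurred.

-417 → 1001011111
474 → 0111011010
Subtract via negate-and-add: invert 0111011010 + 1 = 1000100110 (i.e. -474).
  1001011111
+ 1000100110
= 0010000101  (discard carry-out 1)
Result 0010000101: MSB = 0 → value 133.
Both addends (after negating the subtrahend) are negative but the stored result is non-negative: signed overflow. The true value -417 − 474 = -891 lies outside [-512, 511].

133; overflow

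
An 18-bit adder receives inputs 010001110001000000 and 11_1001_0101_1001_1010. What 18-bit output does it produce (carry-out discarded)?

  010001110001000000
+ 111001010110011010
= 001011000111011010  (discard carry-out 1)

001011000111011010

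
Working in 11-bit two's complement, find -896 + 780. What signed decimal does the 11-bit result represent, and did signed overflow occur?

-896 → 10010000000
780 → 01100001100
  10010000000
+ 01100001100
= 11110001100
Result 11110001100: MSB = 1 → 1932 − 2048 = -116.
Addends have opposite signs, so signed overflow cannot occur.

-116; no overflow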